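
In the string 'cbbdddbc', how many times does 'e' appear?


Scanning 'cbbdddbc' for 'e':
  No matches found.
Total occurrences of 'e': 0

0


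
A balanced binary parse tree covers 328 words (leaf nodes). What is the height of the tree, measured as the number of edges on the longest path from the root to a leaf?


In a balanced binary tree with n leaves the deepest leaf is ceil(log2(n)) edges below the root.
log2(328) = 8.3576
ceil(8.3576) = 9
height (edges) = 9

9


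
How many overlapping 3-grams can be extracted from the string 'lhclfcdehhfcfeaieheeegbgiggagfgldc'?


String 'lhclfcdehhfcfeaieheeegbgiggagfgldc' has length L = 34.
Number of overlapping n-grams = L - n + 1
Substituting: 34 - 3 + 1 = 32

32


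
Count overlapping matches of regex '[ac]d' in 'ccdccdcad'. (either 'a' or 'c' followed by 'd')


Pattern: [ac]d means either 'a' or 'c' followed by 'd'.
Scanning 'ccdccdcad' position-by-position:
  Pos 0: window 'cc' -> no
  Pos 1: window 'cd' -> MATCH
  Pos 2: window 'dc' -> no
  Pos 3: window 'cc' -> no
  Pos 4: window 'cd' -> MATCH
  Pos 5: window 'dc' -> no
  Pos 6: window 'ca' -> no
  Pos 7: window 'ad' -> MATCH
  Pos 8: window 'd' -> no
Total matches: 3

3


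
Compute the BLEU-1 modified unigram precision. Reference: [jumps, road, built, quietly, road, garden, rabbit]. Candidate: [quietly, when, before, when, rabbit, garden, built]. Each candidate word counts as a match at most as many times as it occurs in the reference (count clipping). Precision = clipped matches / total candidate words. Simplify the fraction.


Reference word counts: {'built': 1, 'garden': 1, 'jumps': 1, 'quietly': 1, 'rabbit': 1, 'road': 2}
Checking each candidate word (with clipping):
  'quietly' -> in reference (ref count 1, used 1/1) -> match (matches: 1)
  'when' -> not in reference -> no match (matches: 1)
  'before' -> not in reference -> no match (matches: 1)
  'when' -> not in reference -> no match (matches: 1)
  'rabbit' -> in reference (ref count 1, used 1/1) -> match (matches: 2)
  'garden' -> in reference (ref count 1, used 1/1) -> match (matches: 3)
  'built' -> in reference (ref count 1, used 1/1) -> match (matches: 4)
Clipped matches: 4, Candidate length: 7
Precision = 4/7

4/7


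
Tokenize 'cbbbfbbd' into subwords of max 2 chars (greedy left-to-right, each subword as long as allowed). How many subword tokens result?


'cbbbfbbd' has 8 characters.
Chunking with max size 2:
  Chunk 1: 'cb' (positions 0-1)
  Chunk 2: 'bb' (positions 2-3)
  Chunk 3: 'fb' (positions 4-5)
  Chunk 4: 'bd' (positions 6-7)
Total chunks: ceil(8 / 2) = 4

4


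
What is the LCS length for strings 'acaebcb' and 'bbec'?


DP table for LCS of 'acaebcb' and 'bbec':
       b  b  e  c
    0  0  0  0  0
  a 0  0  0  0  0
  c 0  0  0  0  1
  a 0  0  0  0  1
  e 0  0  0  1  1
  b 0  1  1  1  1
  c 0  1  1  1  2
  b 0  1  2  2  2
LCS: 'ec'
LCS length = 2

2


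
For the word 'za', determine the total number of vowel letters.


Scanning each character of 'za':
  Position 1: 'z' -> consonant (running count: 0)
  Position 2: 'a' -> vowel (running count: 1)
Total vowels: 1

1


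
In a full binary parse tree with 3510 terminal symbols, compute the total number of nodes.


Leaf nodes (terminals): 3510
Internal nodes = n - 1 = 3510 - 1 = 3509
Total = leaves + internal = 3510 + 3509 = 7019

7019


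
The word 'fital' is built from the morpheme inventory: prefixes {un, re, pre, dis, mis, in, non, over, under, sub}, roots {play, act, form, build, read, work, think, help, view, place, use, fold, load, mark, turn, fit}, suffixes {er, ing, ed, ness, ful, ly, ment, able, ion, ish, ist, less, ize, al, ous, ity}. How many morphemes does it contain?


Segmenting 'fital' against the inventory:
  'fit' -> root (morpheme 1)
  'al' -> suffix (morpheme 2)
Total morphemes: 2

2


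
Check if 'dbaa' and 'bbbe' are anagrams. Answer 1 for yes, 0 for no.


Sort characters of 'dbaa': 'aabd'
Sort characters of 'bbbe': 'bbbe'
Sorted forms differ -> they are NOT anagrams
Result: 0

0


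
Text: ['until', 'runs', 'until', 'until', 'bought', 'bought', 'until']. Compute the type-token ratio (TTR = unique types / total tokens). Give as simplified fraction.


Tokens: 7
Unique types: ('bought', 'runs', 'until') = 3
TTR = 3/7
Already in lowest terms.

3/7


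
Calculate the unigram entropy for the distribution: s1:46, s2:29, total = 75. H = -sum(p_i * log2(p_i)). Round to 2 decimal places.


Computing entropy H = -sum(p_i * log2(p_i)):
  s1: p = 46/75 = 0.6133, -p*log2(p) = 0.4326
  s2: p = 29/75 = 0.3867, -p*log2(p) = 0.5301
H = sum of terms = 0.9627
Rounded to 2 decimals: 0.96

0.96


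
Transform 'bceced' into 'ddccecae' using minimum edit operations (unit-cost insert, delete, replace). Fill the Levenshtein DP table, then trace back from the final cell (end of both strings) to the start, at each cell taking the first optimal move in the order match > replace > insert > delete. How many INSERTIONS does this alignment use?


Edit distance = 5. Backtracking from cell (6, 8) with preference match > replace > insert > delete,
then listing the resulting alignment 'bceced' -> 'ddccecae' left to right:
  Step 1: insert 'd' [insertion #1]
  Step 2: insert 'd' [insertion #2]
  Step 3: replace b->c
  Step 4: keep 'c'
  Step 5: keep 'e'
  Step 6: keep 'c'
  Step 7: replace e->a
  Step 8: replace d->e
Total insertions: 2

2


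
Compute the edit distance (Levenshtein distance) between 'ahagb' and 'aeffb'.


Building DP table for s1='ahagb' (len 5) and s2='aeffb' (len 5):
       a  e  f  f  b
    0  1  2  3  4  5
  a 1  0  1  2  3  4
  h 2  1  1  2  3  4
  a 3  2  2  2  3  4
  g 4  3  3  3  3  4
  b 5  4  4  4  4  3
Edit distance = dp[5][5] = 3

3


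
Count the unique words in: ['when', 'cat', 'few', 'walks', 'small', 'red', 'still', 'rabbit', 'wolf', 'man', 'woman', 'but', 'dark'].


Listing all tokens and tracking unique types:
  Token 1: 'when' -> NEW (unique so far: 1)
  Token 2: 'cat' -> NEW (unique so far: 2)
  Token 3: 'few' -> NEW (unique so far: 3)
  Token 4: 'walks' -> NEW (unique so far: 4)
  Token 5: 'small' -> NEW (unique so far: 5)
  Token 6: 'red' -> NEW (unique so far: 6)
  Token 7: 'still' -> NEW (unique so far: 7)
  Token 8: 'rabbit' -> NEW (unique so far: 8)
  Token 9: 'wolf' -> NEW (unique so far: 9)
  Token 10: 'man' -> NEW (unique so far: 10)
  Token 11: 'woman' -> NEW (unique so far: 11)
  Token 12: 'but' -> NEW (unique so far: 12)
  Token 13: 'dark' -> NEW (unique so far: 13)
Unique types: ('but', 'cat', 'dark', 'few', 'man', 'rabbit', 'red', 'small', 'still', 'walks', 'when', 'wolf', 'woman')
Vocabulary size: 13

13


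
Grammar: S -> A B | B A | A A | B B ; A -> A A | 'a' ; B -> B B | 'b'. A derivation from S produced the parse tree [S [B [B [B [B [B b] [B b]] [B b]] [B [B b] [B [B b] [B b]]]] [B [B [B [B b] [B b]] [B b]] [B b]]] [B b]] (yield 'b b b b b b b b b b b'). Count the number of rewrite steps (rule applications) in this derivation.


Every bracketed nonterminal node [X ...] in the tree is produced by exactly one rule application.
Reading the tree off as a leftmost derivation:
  Step 1: S  =>  B B   (applied S -> B B)
  Step 2: B B  =>  B B B   (applied B -> B B)
  Step 3: B B B  =>  B B B B   (applied B -> B B)
  Step 4: B B B B  =>  B B B B B   (applied B -> B B)
  Step 5: B B B B B  =>  B B B B B B   (applied B -> B B)
  Step 6: B B B B B B  =>  b B B B B B   (applied B -> b)
  Step 7: b B B B B B  =>  b b B B B B   (applied B -> b)
  Step 8: b b B B B B  =>  b b b B B B   (applied B -> b)
  Step 9: b b b B B B  =>  b b b B B B B   (applied B -> B B)
  Step 10: b b b B B B B  =>  b b b b B B B   (applied B -> b)
  Step 11: b b b b B B B  =>  b b b b B B B B   (applied B -> B B)
  Step 12: b b b b B B B B  =>  b b b b b B B B   (applied B -> b)
  Step 13: b b b b b B B B  =>  b b b b b b B B   (applied B -> b)
  Step 14: b b b b b b B B  =>  b b b b b b B B B   (applied B -> B B)
  Step 15: b b b b b b B B B  =>  b b b b b b B B B B   (applied B -> B B)
  Step 16: b b b b b b B B B B  =>  b b b b b b B B B B B   (applied B -> B B)
  Step 17: b b b b b b B B B B B  =>  b b b b b b b B B B B   (applied B -> b)
  Step 18: b b b b b b b B B B B  =>  b b b b b b b b B B B   (applied B -> b)
  Step 19: b b b b b b b b B B B  =>  b b b b b b b b b B B   (applied B -> b)
  Step 20: b b b b b b b b b B B  =>  b b b b b b b b b b B   (applied B -> b)
  Step 21: b b b b b b b b b b B  =>  b b b b b b b b b b b   (applied B -> b)
Final yield: b b b b b b b b b b b
Total rewrite steps: 21

21


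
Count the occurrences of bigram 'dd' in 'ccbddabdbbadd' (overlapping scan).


Scanning 'ccbddabdbbadd' for bigram 'dd':
  Position 0: 'cc' -> no
  Position 1: 'cb' -> no
  Position 2: 'bd' -> no
  Position 3: 'dd' -> MATCH
  Position 4: 'da' -> no
  Position 5: 'ab' -> no
  Position 6: 'bd' -> no
  Position 7: 'db' -> no
  Position 8: 'bb' -> no
  Position 9: 'ba' -> no
  Position 10: 'ad' -> no
  Position 11: 'dd' -> MATCH
Total matches: 2

2


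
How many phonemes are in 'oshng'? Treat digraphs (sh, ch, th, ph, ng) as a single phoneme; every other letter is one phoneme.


Parsing 'oshng' greedily, digraphs first:
  'o' -> vowel phoneme (phonemes so far: 1)
  'sh' -> digraph (1 consonant phoneme) (phonemes so far: 2)
  'ng' -> digraph (1 consonant phoneme) (phonemes so far: 3)
Total phonemes: 3

3


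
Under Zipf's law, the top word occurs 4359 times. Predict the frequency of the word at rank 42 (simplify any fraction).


Zipf's law: freq(rank) = f1 / rank
f1 = 4359, rank = 42
freq = 4359 / 42
GCD(4359, 42) = 3
Simplified: 1453/14

1453/14


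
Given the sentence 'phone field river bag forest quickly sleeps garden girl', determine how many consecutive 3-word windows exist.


Word trigrams from [9] words:
  Trigram 1: (phone field river)
  Trigram 2: (field river bag)
  Trigram 3: (river bag forest)
  Trigram 4: (bag forest quickly)
  Trigram 5: (forest quickly sleeps)
  Trigram 6: (quickly sleeps garden)
  Trigram 7: (sleeps garden girl)
Total word trigrams: 9 - 2 = 7

7


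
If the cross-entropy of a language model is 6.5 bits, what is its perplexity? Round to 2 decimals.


Perplexity formula: PP = 2^H
H = 6.5
PP = 2^6.5
Decompose: 2^6.5 = 2^6 * 2^0.5 = 2^6 * sqrt(2)
2^6 = 64, sqrt(2) ~ 1.4142136
PP ~ 64 * 1.4142136 = 90.5096704
Rounded to 2 decimals: 90.51

90.51


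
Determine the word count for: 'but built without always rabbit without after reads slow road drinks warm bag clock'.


Counting words by splitting on spaces:
  Word 1: 'but'
  Word 2: 'built'
  Word 3: 'without'
  Word 4: 'always'
  Word 5: 'rabbit'
  Word 6: 'without'
  Word 7: 'after'
  Word 8: 'reads'
  Word 9: 'slow'
  Word 10: 'road'
  Word 11: 'drinks'
  Word 12: 'warm'
  Word 13: 'bag'
  Word 14: 'clock'
Total words: 14

14


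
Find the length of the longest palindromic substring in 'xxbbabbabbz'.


Scanning 'xxbbabbabbz' for palindromic substrings.
Substring at positions 2-9: 'bbabbabb'.
Check: reverse('bbabbabb') = 'bbabbabb' -> palindrome confirmed.
Neighbouring characters ('x' / 'z') break symmetry, so it cannot extend further.
No longer palindromic substring exists; longest length = 8

8


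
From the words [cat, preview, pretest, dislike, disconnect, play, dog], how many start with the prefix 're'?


Checking each word for prefix 're':
  'cat' -> no (count: 0)
  'preview' -> no (count: 0)
  'pretest' -> no (count: 0)
  'dislike' -> no (count: 0)
  'disconnect' -> no (count: 0)
  'play' -> no (count: 0)
  'dog' -> no (count: 0)
Total with prefix 're': 0

0


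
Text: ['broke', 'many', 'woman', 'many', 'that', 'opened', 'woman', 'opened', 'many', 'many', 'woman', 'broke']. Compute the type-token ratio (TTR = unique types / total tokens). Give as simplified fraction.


Tokens: 12
Unique types: ('broke', 'many', 'opened', 'that', 'woman') = 5
TTR = 5/12
Already in lowest terms.

5/12


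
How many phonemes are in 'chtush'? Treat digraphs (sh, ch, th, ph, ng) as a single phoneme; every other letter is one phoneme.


Parsing 'chtush' greedily, digraphs first:
  'ch' -> digraph (1 consonant phoneme) (phonemes so far: 1)
  't' -> consonant phoneme (phonemes so far: 2)
  'u' -> vowel phoneme (phonemes so far: 3)
  'sh' -> digraph (1 consonant phoneme) (phonemes so far: 4)
Total phonemes: 4

4


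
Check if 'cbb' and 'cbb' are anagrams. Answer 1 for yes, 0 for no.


Sort characters of 'cbb': 'bbc'
Sort characters of 'cbb': 'bbc'
Sorted forms match -> they ARE anagrams
Result: 1

1


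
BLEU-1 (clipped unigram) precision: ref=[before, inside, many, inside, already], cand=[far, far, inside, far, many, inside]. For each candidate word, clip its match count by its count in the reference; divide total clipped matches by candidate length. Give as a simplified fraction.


Reference word counts: {'already': 1, 'before': 1, 'inside': 2, 'many': 1}
Checking each candidate word (with clipping):
  'far' -> not in reference -> no match (matches: 0)
  'far' -> not in reference -> no match (matches: 0)
  'inside' -> in reference (ref count 2, used 1/2) -> match (matches: 1)
  'far' -> not in reference -> no match (matches: 1)
  'many' -> in reference (ref count 1, used 1/1) -> match (matches: 2)
  'inside' -> in reference (ref count 2, used 2/2) -> match (matches: 3)
Clipped matches: 3, Candidate length: 6
Precision = 3/6 = 1/2

1/2


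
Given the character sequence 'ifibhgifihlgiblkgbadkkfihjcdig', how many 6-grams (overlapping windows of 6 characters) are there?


String 'ifibhgifihlgiblkgbadkkfihjcdig' has length L = 30.
Number of overlapping n-grams = L - n + 1
Substituting: 30 - 6 + 1 = 25

25


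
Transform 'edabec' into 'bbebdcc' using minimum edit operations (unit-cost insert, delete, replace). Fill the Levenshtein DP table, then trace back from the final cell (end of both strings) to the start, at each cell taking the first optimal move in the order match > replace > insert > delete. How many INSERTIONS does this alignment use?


Edit distance = 5. Backtracking from cell (6, 7) with preference match > replace > insert > delete,
then listing the resulting alignment 'edabec' -> 'bbebdcc' left to right:
  Step 1: replace e->b
  Step 2: replace d->b
  Step 3: replace a->e
  Step 4: keep 'b'
  Step 5: insert 'd' [insertion #1]
  Step 6: replace e->c
  Step 7: keep 'c'
Total insertions: 1

1


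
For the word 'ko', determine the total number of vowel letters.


Scanning each character of 'ko':
  Position 1: 'k' -> consonant (running count: 0)
  Position 2: 'o' -> vowel (running count: 1)
Total vowels: 1

1


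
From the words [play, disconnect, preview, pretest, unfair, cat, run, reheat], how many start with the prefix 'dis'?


Checking each word for prefix 'dis':
  'play' -> no (count: 0)
  'disconnect' -> YES, starts with 'dis' (count: 1)
  'preview' -> no (count: 1)
  'pretest' -> no (count: 1)
  'unfair' -> no (count: 1)
  'cat' -> no (count: 1)
  'run' -> no (count: 1)
  'reheat' -> no (count: 1)
Total with prefix 'dis': 1

1


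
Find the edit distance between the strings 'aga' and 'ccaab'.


Building DP table for s1='aga' (len 3) and s2='ccaab' (len 5):
       c  c  a  a  b
    0  1  2  3  4  5
  a 1  1  2  2  3  4
  g 2  2  2  3  3  4
  a 3  3  3  2  3  4
Edit distance = dp[3][5] = 4

4


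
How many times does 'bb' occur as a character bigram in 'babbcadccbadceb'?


Scanning 'babbcadccbadceb' for bigram 'bb':
  Position 0: 'ba' -> no
  Position 1: 'ab' -> no
  Position 2: 'bb' -> MATCH
  Position 3: 'bc' -> no
  Position 4: 'ca' -> no
  Position 5: 'ad' -> no
  Position 6: 'dc' -> no
  Position 7: 'cc' -> no
  Position 8: 'cb' -> no
  Position 9: 'ba' -> no
  Position 10: 'ad' -> no
  Position 11: 'dc' -> no
  Position 12: 'ce' -> no
  Position 13: 'eb' -> no
Total matches: 1

1


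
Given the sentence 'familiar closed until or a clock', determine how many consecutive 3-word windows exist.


Word trigrams from [6] words:
  Trigram 1: (familiar closed until)
  Trigram 2: (closed until or)
  Trigram 3: (until or a)
  Trigram 4: (or a clock)
Total word trigrams: 6 - 2 = 4

4


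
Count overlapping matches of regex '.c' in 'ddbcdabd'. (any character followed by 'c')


Pattern: .c means any character followed by 'c'.
Scanning 'ddbcdabd' position-by-position:
  Pos 0: window 'dd' -> no
  Pos 1: window 'db' -> no
  Pos 2: window 'bc' -> MATCH
  Pos 3: window 'cd' -> no
  Pos 4: window 'da' -> no
  Pos 5: window 'ab' -> no
  Pos 6: window 'bd' -> no
  Pos 7: window 'd' -> no
Total matches: 1

1


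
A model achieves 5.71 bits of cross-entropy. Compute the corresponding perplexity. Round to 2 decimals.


Perplexity formula: PP = 2^H
H = 5.71
PP = 2^5.71
Decompose: 2^5.71 = 2^5 * 2^0.71
2^5 = 32, 2^0.71 ~ 1.6358041
PP ~ 32 * 1.6358041 = 52.3457312
Rounded to 2 decimals: 52.35

52.35


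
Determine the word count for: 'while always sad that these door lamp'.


Counting words by splitting on spaces:
  Word 1: 'while'
  Word 2: 'always'
  Word 3: 'sad'
  Word 4: 'that'
  Word 5: 'these'
  Word 6: 'door'
  Word 7: 'lamp'
Total words: 7

7


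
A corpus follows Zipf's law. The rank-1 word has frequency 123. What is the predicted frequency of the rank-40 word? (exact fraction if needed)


Zipf's law: freq(rank) = f1 / rank
f1 = 123, rank = 40
freq = 123 / 40
GCD(123, 40) = 1
Simplified: 123/40

123/40


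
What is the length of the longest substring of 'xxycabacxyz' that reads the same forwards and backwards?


Scanning 'xxycabacxyz' for palindromic substrings.
Substring at positions 3-7: 'cabac'.
Check: reverse('cabac') = 'cabac' -> palindrome confirmed.
Neighbouring characters ('y' / 'x') break symmetry, so it cannot extend further.
No longer palindromic substring exists; longest length = 5

5


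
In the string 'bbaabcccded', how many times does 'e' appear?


Scanning 'bbaabcccded' for 'e':
  Position 9: 'e' -> MATCH (count: 1)
Total occurrences of 'e': 1

1


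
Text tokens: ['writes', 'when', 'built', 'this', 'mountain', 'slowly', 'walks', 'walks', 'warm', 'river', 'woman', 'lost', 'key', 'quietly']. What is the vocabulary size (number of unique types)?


Listing all tokens and tracking unique types:
  Token 1: 'writes' -> NEW (unique so far: 1)
  Token 2: 'when' -> NEW (unique so far: 2)
  Token 3: 'built' -> NEW (unique so far: 3)
  Token 4: 'this' -> NEW (unique so far: 4)
  Token 5: 'mountain' -> NEW (unique so far: 5)
  Token 6: 'slowly' -> NEW (unique so far: 6)
  Token 7: 'walks' -> NEW (unique so far: 7)
  Token 8: 'walks' -> duplicate (unique so far: 7)
  Token 9: 'warm' -> NEW (unique so far: 8)
  Token 10: 'river' -> NEW (unique so far: 9)
  Token 11: 'woman' -> NEW (unique so far: 10)
  Token 12: 'lost' -> NEW (unique so far: 11)
  Token 13: 'key' -> NEW (unique so far: 12)
  Token 14: 'quietly' -> NEW (unique so far: 13)
Unique types: ('built', 'key', 'lost', 'mountain', 'quietly', 'river', 'slowly', 'this', 'walks', 'warm', 'when', 'woman', 'writes')
Vocabulary size: 13

13


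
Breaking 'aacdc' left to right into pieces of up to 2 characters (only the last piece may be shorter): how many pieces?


'aacdc' has 5 characters.
Chunking with max size 2:
  Chunk 1: 'aa' (positions 0-1)
  Chunk 2: 'cd' (positions 2-3)
  Chunk 3: 'c' (positions 4-4)
Total chunks: ceil(5 / 2) = 3

3


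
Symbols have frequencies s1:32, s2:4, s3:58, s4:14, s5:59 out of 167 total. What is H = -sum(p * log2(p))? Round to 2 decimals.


Computing entropy H = -sum(p_i * log2(p_i)):
  s1: p = 32/167 = 0.1916, -p*log2(p) = 0.4568
  s2: p = 4/167 = 0.0240, -p*log2(p) = 0.1290
  s3: p = 58/167 = 0.3473, -p*log2(p) = 0.5299
  s4: p = 14/167 = 0.0838, -p*log2(p) = 0.2998
  s5: p = 59/167 = 0.3533, -p*log2(p) = 0.5303
H = sum of terms = 1.9458
Rounded to 2 decimals: 1.95

1.95


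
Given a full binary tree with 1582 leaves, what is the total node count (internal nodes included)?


Leaf nodes (terminals): 1582
Internal nodes = n - 1 = 1582 - 1 = 1581
Total = leaves + internal = 1582 + 1581 = 3163

3163


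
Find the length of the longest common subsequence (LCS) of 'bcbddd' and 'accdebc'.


DP table for LCS of 'bcbddd' and 'accdebc':
       a  c  c  d  e  b  c
    0  0  0  0  0  0  0  0
  b 0  0  0  0  0  0  1  1
  c 0  0  1  1  1  1  1  2
  b 0  0  1  1  1  1  2  2
  d 0  0  1  1  2  2  2  2
  d 0  0  1  1  2  2  2  2
  d 0  0  1  1  2  2  2  2
LCS: 'bc'
LCS length = 2

2


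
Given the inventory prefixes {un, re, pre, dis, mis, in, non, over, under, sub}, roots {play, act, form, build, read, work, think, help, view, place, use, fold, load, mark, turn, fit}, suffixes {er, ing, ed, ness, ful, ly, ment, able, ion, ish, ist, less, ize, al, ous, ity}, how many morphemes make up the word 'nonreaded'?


Segmenting 'nonreaded' against the inventory:
  'non' -> prefix (morpheme 1)
  'read' -> root (morpheme 2)
  'ed' -> suffix (morpheme 3)
Total morphemes: 3

3


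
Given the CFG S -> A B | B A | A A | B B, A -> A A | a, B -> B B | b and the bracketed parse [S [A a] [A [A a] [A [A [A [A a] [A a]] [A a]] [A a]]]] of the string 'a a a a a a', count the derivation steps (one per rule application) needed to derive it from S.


Every bracketed nonterminal node [X ...] in the tree is produced by exactly one rule application.
Reading the tree off as a leftmost derivation:
  Step 1: S  =>  A A   (applied S -> A A)
  Step 2: A A  =>  a A   (applied A -> a)
  Step 3: a A  =>  a A A   (applied A -> A A)
  Step 4: a A A  =>  a a A   (applied A -> a)
  Step 5: a a A  =>  a a A A   (applied A -> A A)
  Step 6: a a A A  =>  a a A A A   (applied A -> A A)
  Step 7: a a A A A  =>  a a A A A A   (applied A -> A A)
  Step 8: a a A A A A  =>  a a a A A A   (applied A -> a)
  Step 9: a a a A A A  =>  a a a a A A   (applied A -> a)
  Step 10: a a a a A A  =>  a a a a a A   (applied A -> a)
  Step 11: a a a a a A  =>  a a a a a a   (applied A -> a)
Final yield: a a a a a a
Total rewrite steps: 11

11


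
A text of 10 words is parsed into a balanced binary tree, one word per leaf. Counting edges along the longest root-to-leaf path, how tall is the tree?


In a balanced binary tree with n leaves the deepest leaf is ceil(log2(n)) edges below the root.
log2(10) = 3.3219
ceil(3.3219) = 4
height (edges) = 4

4


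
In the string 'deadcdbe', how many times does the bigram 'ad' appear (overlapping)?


Scanning 'deadcdbe' for bigram 'ad':
  Position 0: 'de' -> no
  Position 1: 'ea' -> no
  Position 2: 'ad' -> MATCH
  Position 3: 'dc' -> no
  Position 4: 'cd' -> no
  Position 5: 'db' -> no
  Position 6: 'be' -> no
Total matches: 1

1


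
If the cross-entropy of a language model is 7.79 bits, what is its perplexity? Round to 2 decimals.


Perplexity formula: PP = 2^H
H = 7.79
PP = 2^7.79
Decompose: 2^7.79 = 2^7 * 2^0.79
2^7 = 128, 2^0.79 ~ 1.7290745
PP ~ 128 * 1.7290745 = 221.3215360
Rounded to 2 decimals: 221.32

221.32


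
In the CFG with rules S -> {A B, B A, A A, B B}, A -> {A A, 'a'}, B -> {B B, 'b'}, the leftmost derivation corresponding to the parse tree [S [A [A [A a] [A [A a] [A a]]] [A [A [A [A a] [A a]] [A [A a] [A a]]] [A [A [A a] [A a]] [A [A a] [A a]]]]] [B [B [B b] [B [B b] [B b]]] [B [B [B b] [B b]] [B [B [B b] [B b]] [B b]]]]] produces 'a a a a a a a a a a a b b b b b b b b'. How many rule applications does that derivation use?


Every bracketed nonterminal node [X ...] in the tree is produced by exactly one rule application.
Reading the tree off as a leftmost derivation:
  Step 1: S  =>  A B   (applied S -> A B)
  Step 2: A B  =>  A A B   (applied A -> A A)
  Step 3: A A B  =>  A A A B   (applied A -> A A)
  Step 4: A A A B  =>  a A A B   (applied A -> a)
  Step 5: a A A B  =>  a A A A B   (applied A -> A A)
  Step 6: a A A A B  =>  a a A A B   (applied A -> a)
  Step 7: a a A A B  =>  a a a A B   (applied A -> a)
  Step 8: a a a A B  =>  a a a A A B   (applied A -> A A)
  Step 9: a a a A A B  =>  a a a A A A B   (applied A -> A A)
  Step 10: a a a A A A B  =>  a a a A A A A B   (applied A -> A A)
  Step 11: a a a A A A A B  =>  a a a a A A A B   (applied A -> a)
  Step 12: a a a a A A A B  =>  a a a a a A A B   (applied A -> a)
  Step 13: a a a a a A A B  =>  a a a a a A A A B   (applied A -> A A)
  Step 14: a a a a a A A A B  =>  a a a a a a A A B   (applied A -> a)
  Step 15: a a a a a a A A B  =>  a a a a a a a A B   (applied A -> a)
  Step 16: a a a a a a a A B  =>  a a a a a a a A A B   (applied A -> A A)
  Step 17: a a a a a a a A A B  =>  a a a a a a a A A A B   (applied A -> A A)
  Step 18: a a a a a a a A A A B  =>  a a a a a a a a A A B   (applied A -> a)
  Step 19: a a a a a a a a A A B  =>  a a a a a a a a a A B   (applied A -> a)
  Step 20: a a a a a a a a a A B  =>  a a a a a a a a a A A B   (applied A -> A A)
  Step 21: a a a a a a a a a A A B  =>  a a a a a a a a a a A B   (applied A -> a)
  Step 22: a a a a a a a a a a A B  =>  a a a a a a a a a a a B   (applied A -> a)
  Step 23: a a a a a a a a a a a B  =>  a a a a a a a a a a a B B   (applied B -> B B)
  Step 24: a a a a a a a a a a a B B  =>  a a a a a a a a a a a B B B   (applied B -> B B)
  Step 25: a a a a a a a a a a a B B B  =>  a a a a a a a a a a a b B B   (applied B -> b)
  Step 26: a a a a a a a a a a a b B B  =>  a a a a a a a a a a a b B B B   (applied B -> B B)
  Step 27: a a a a a a a a a a a b B B B  =>  a a a a a a a a a a a b b B B   (applied B -> b)
  Step 28: a a a a a a a a a a a b b B B  =>  a a a a a a a a a a a b b b B   (applied B -> b)
  Step 29: a a a a a a a a a a a b b b B  =>  a a a a a a a a a a a b b b B B   (applied B -> B B)
  Step 30: a a a a a a a a a a a b b b B B  =>  a a a a a a a a a a a b b b B B B   (applied B -> B B)
  Step 31: a a a a a a a a a a a b b b B B B  =>  a a a a a a a a a a a b b b b B B   (applied B -> b)
  Step 32: a a a a a a a a a a a b b b b B B  =>  a a a a a a a a a a a b b b b b B   (applied B -> b)
  Step 33: a a a a a a a a a a a b b b b b B  =>  a a a a a a a a a a a b b b b b B B   (applied B -> B B)
  Step 34: a a a a a a a a a a a b b b b b B B  =>  a a a a a a a a a a a b b b b b B B B   (applied B -> B B)
  Step 35: a a a a a a a a a a a b b b b b B B B  =>  a a a a a a a a a a a b b b b b b B B   (applied B -> b)
  Step 36: a a a a a a a a a a a b b b b b b B B  =>  a a a a a a a a a a a b b b b b b b B   (applied B -> b)
  Step 37: a a a a a a a a a a a b b b b b b b B  =>  a a a a a a a a a a a b b b b b b b b   (applied B -> b)
Final yield: a a a a a a a a a a a b b b b b b b b
Total rewrite steps: 37

37


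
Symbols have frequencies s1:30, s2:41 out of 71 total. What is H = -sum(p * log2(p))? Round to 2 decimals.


Computing entropy H = -sum(p_i * log2(p_i)):
  s1: p = 30/71 = 0.4225, -p*log2(p) = 0.5252
  s2: p = 41/71 = 0.5775, -p*log2(p) = 0.4575
H = sum of terms = 0.9827
Rounded to 2 decimals: 0.98

0.98


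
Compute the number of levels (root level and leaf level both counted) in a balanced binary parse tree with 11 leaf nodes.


In a balanced binary tree with n leaves the deepest leaf is ceil(log2(n)) edges below the root,
so counting node levels inclusive of root and leaves gives ceil(log2(n)) + 1 levels.
log2(11) = 3.4594
ceil(3.4594) = 4
levels = 4 + 1 = 5

5


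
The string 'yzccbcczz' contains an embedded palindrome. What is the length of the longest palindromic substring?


Scanning 'yzccbcczz' for palindromic substrings.
Substring at positions 1-7: 'zccbccz'.
Check: reverse('zccbccz') = 'zccbccz' -> palindrome confirmed.
Neighbouring characters ('y' / 'z') break symmetry, so it cannot extend further.
No longer palindromic substring exists; longest length = 7

7


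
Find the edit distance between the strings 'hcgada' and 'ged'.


Building DP table for s1='hcgada' (len 6) and s2='ged' (len 3):
       g  e  d
    0  1  2  3
  h 1  1  2  3
  c 2  2  2  3
  g 3  2  3  3
  a 4  3  3  4
  d 5  4  4  3
  a 6  5  5  4
Edit distance = dp[6][3] = 4

4


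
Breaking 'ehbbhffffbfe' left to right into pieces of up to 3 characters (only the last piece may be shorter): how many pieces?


'ehbbhffffbfe' has 12 characters.
Chunking with max size 3:
  Chunk 1: 'ehb' (positions 0-2)
  Chunk 2: 'bhf' (positions 3-5)
  Chunk 3: 'fff' (positions 6-8)
  Chunk 4: 'bfe' (positions 9-11)
Total chunks: ceil(12 / 3) = 4

4


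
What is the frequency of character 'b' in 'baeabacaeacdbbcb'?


Scanning 'baeabacaeacdbbcb' for 'b':
  Position 0: 'b' -> MATCH (count: 1)
  Position 4: 'b' -> MATCH (count: 2)
  Position 12: 'b' -> MATCH (count: 3)
  Position 13: 'b' -> MATCH (count: 4)
  Position 15: 'b' -> MATCH (count: 5)
Total occurrences of 'b': 5

5


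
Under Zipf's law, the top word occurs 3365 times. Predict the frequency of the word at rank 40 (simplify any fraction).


Zipf's law: freq(rank) = f1 / rank
f1 = 3365, rank = 40
freq = 3365 / 40
GCD(3365, 40) = 5
Simplified: 673/8

673/8


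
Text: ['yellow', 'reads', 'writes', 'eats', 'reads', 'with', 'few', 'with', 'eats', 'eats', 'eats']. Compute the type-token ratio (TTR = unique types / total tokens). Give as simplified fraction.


Tokens: 11
Unique types: ('eats', 'few', 'reads', 'with', 'writes', 'yellow') = 6
TTR = 6/11
Already in lowest terms.

6/11


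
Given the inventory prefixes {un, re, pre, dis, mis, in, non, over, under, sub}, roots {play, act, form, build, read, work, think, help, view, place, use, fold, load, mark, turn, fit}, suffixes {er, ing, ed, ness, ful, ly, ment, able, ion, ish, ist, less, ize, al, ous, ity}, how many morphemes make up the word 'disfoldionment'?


Segmenting 'disfoldionment' against the inventory:
  'dis' -> prefix (morpheme 1)
  'fold' -> root (morpheme 2)
  'ion' -> suffix (morpheme 3)
  'ment' -> suffix (morpheme 4)
Total morphemes: 4

4


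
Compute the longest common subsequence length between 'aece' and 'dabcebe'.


DP table for LCS of 'aece' and 'dabcebe':
       d  a  b  c  e  b  e
    0  0  0  0  0  0  0  0
  a 0  0  1  1  1  1  1  1
  e 0  0  1  1  1  2  2  2
  c 0  0  1  1  2  2  2  2
  e 0  0  1  1  2  3  3  3
LCS: 'aee'
LCS length = 3

3


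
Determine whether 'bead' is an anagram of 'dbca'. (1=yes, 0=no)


Sort characters of 'bead': 'abde'
Sort characters of 'dbca': 'abcd'
Sorted forms differ -> they are NOT anagrams
Result: 0

0


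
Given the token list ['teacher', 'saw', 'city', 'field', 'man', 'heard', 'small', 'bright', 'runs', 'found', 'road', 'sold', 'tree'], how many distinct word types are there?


Listing all tokens and tracking unique types:
  Token 1: 'teacher' -> NEW (unique so far: 1)
  Token 2: 'saw' -> NEW (unique so far: 2)
  Token 3: 'city' -> NEW (unique so far: 3)
  Token 4: 'field' -> NEW (unique so far: 4)
  Token 5: 'man' -> NEW (unique so far: 5)
  Token 6: 'heard' -> NEW (unique so far: 6)
  Token 7: 'small' -> NEW (unique so far: 7)
  Token 8: 'bright' -> NEW (unique so far: 8)
  Token 9: 'runs' -> NEW (unique so far: 9)
  Token 10: 'found' -> NEW (unique so far: 10)
  Token 11: 'road' -> NEW (unique so far: 11)
  Token 12: 'sold' -> NEW (unique so far: 12)
  Token 13: 'tree' -> NEW (unique so far: 13)
Unique types: ('bright', 'city', 'field', 'found', 'heard', 'man', 'road', 'runs', 'saw', 'small', 'sold', 'teacher', 'tree')
Vocabulary size: 13

13


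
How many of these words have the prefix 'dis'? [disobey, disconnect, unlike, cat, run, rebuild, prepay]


Checking each word for prefix 'dis':
  'disobey' -> YES, starts with 'dis' (count: 1)
  'disconnect' -> YES, starts with 'dis' (count: 2)
  'unlike' -> no (count: 2)
  'cat' -> no (count: 2)
  'run' -> no (count: 2)
  'rebuild' -> no (count: 2)
  'prepay' -> no (count: 2)
Total with prefix 'dis': 2

2


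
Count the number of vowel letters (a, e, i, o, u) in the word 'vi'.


Scanning each character of 'vi':
  Position 1: 'v' -> consonant (running count: 0)
  Position 2: 'i' -> vowel (running count: 1)
Total vowels: 1

1


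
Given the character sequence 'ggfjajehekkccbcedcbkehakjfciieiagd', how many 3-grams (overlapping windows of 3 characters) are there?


String 'ggfjajehekkccbcedcbkehakjfciieiagd' has length L = 34.
Number of overlapping n-grams = L - n + 1
Substituting: 34 - 3 + 1 = 32

32


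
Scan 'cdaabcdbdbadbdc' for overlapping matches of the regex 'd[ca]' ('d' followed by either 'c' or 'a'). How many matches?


Pattern: d[ca] means 'd' followed by either 'c' or 'a'.
Scanning 'cdaabcdbdbadbdc' position-by-position:
  Pos 0: window 'cd' -> no
  Pos 1: window 'da' -> MATCH
  Pos 2: window 'aa' -> no
  Pos 3: window 'ab' -> no
  Pos 4: window 'bc' -> no
  Pos 5: window 'cd' -> no
  Pos 6: window 'db' -> no
  Pos 7: window 'bd' -> no
  Pos 8: window 'db' -> no
  Pos 9: window 'ba' -> no
  Pos 10: window 'ad' -> no
  Pos 11: window 'db' -> no
  Pos 12: window 'bd' -> no
  Pos 13: window 'dc' -> MATCH
  Pos 14: window 'c' -> no
Total matches: 2

2


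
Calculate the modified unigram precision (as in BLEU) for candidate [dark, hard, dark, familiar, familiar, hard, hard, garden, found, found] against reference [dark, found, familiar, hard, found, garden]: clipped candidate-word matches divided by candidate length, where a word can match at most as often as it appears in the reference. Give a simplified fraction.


Reference word counts: {'dark': 1, 'familiar': 1, 'found': 2, 'garden': 1, 'hard': 1}
Checking each candidate word (with clipping):
  'dark' -> in reference (ref count 1, used 1/1) -> match (matches: 1)
  'hard' -> in reference (ref count 1, used 1/1) -> match (matches: 2)
  'dark' -> ref count 1 already used up (1/1) -> clipped, no match (matches: 2)
  'familiar' -> in reference (ref count 1, used 1/1) -> match (matches: 3)
  'familiar' -> ref count 1 already used up (1/1) -> clipped, no match (matches: 3)
  'hard' -> ref count 1 already used up (1/1) -> clipped, no match (matches: 3)
  'hard' -> ref count 1 already used up (1/1) -> clipped, no match (matches: 3)
  'garden' -> in reference (ref count 1, used 1/1) -> match (matches: 4)
  'found' -> in reference (ref count 2, used 1/2) -> match (matches: 5)
  'found' -> in reference (ref count 2, used 2/2) -> match (matches: 6)
Clipped matches: 6, Candidate length: 10
Precision = 6/10 = 3/5

3/5


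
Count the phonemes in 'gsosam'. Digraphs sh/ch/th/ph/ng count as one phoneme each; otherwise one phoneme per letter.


Parsing 'gsosam' greedily, digraphs first:
  'g' -> consonant phoneme (phonemes so far: 1)
  's' -> consonant phoneme (phonemes so far: 2)
  'o' -> vowel phoneme (phonemes so far: 3)
  's' -> consonant phoneme (phonemes so far: 4)
  'a' -> vowel phoneme (phonemes so far: 5)
  'm' -> consonant phoneme (phonemes so far: 6)
Total phonemes: 6

6


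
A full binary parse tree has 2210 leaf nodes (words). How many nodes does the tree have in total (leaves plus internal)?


Leaf nodes (terminals): 2210
Internal nodes = n - 1 = 2210 - 1 = 2209
Total = leaves + internal = 2210 + 2209 = 4419

4419


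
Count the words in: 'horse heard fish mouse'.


Counting words by splitting on spaces:
  Word 1: 'horse'
  Word 2: 'heard'
  Word 3: 'fish'
  Word 4: 'mouse'
Total words: 4

4


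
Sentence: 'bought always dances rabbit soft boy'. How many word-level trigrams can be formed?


Word trigrams from [6] words:
  Trigram 1: (bought always dances)
  Trigram 2: (always dances rabbit)
  Trigram 3: (dances rabbit soft)
  Trigram 4: (rabbit soft boy)
Total word trigrams: 6 - 2 = 4

4


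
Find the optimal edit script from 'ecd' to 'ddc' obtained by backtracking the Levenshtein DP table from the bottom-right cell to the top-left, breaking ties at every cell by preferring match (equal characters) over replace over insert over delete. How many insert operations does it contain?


Edit distance = 3. Backtracking from cell (3, 3) with preference match > replace > insert > delete,
then listing the resulting alignment 'ecd' -> 'ddc' left to right:
  Step 1: replace e->d
  Step 2: replace c->d
  Step 3: replace d->c
Total insertions: 0

0


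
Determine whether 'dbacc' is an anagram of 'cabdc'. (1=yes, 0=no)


Sort characters of 'dbacc': 'abccd'
Sort characters of 'cabdc': 'abccd'
Sorted forms match -> they ARE anagrams
Result: 1

1


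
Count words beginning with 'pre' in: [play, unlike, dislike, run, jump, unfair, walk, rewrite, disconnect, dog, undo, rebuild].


Checking each word for prefix 'pre':
  'play' -> no (count: 0)
  'unlike' -> no (count: 0)
  'dislike' -> no (count: 0)
  'run' -> no (count: 0)
  'jump' -> no (count: 0)
  'unfair' -> no (count: 0)
  'walk' -> no (count: 0)
  'rewrite' -> no (count: 0)
  'disconnect' -> no (count: 0)
  'dog' -> no (count: 0)
  'undo' -> no (count: 0)
  'rebuild' -> no (count: 0)
Total with prefix 'pre': 0

0


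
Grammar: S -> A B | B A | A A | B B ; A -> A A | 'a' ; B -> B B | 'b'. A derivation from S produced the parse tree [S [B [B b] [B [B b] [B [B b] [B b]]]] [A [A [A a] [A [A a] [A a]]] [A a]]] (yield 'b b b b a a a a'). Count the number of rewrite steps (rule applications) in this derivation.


Every bracketed nonterminal node [X ...] in the tree is produced by exactly one rule application.
Reading the tree off as a leftmost derivation:
  Step 1: S  =>  B A   (applied S -> B A)
  Step 2: B A  =>  B B A   (applied B -> B B)
  Step 3: B B A  =>  b B A   (applied B -> b)
  Step 4: b B A  =>  b B B A   (applied B -> B B)
  Step 5: b B B A  =>  b b B A   (applied B -> b)
  Step 6: b b B A  =>  b b B B A   (applied B -> B B)
  Step 7: b b B B A  =>  b b b B A   (applied B -> b)
  Step 8: b b b B A  =>  b b b b A   (applied B -> b)
  Step 9: b b b b A  =>  b b b b A A   (applied A -> A A)
  Step 10: b b b b A A  =>  b b b b A A A   (applied A -> A A)
  Step 11: b b b b A A A  =>  b b b b a A A   (applied A -> a)
  Step 12: b b b b a A A  =>  b b b b a A A A   (applied A -> A A)
  Step 13: b b b b a A A A  =>  b b b b a a A A   (applied A -> a)
  Step 14: b b b b a a A A  =>  b b b b a a a A   (applied A -> a)
  Step 15: b b b b a a a A  =>  b b b b a a a a   (applied A -> a)
Final yield: b b b b a a a a
Total rewrite steps: 15

15


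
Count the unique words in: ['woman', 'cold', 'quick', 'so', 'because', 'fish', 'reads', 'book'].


Listing all tokens and tracking unique types:
  Token 1: 'woman' -> NEW (unique so far: 1)
  Token 2: 'cold' -> NEW (unique so far: 2)
  Token 3: 'quick' -> NEW (unique so far: 3)
  Token 4: 'so' -> NEW (unique so far: 4)
  Token 5: 'because' -> NEW (unique so far: 5)
  Token 6: 'fish' -> NEW (unique so far: 6)
  Token 7: 'reads' -> NEW (unique so far: 7)
  Token 8: 'book' -> NEW (unique so far: 8)
Unique types: ('because', 'book', 'cold', 'fish', 'quick', 'reads', 'so', 'woman')
Vocabulary size: 8

8


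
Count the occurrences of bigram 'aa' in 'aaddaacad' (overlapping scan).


Scanning 'aaddaacad' for bigram 'aa':
  Position 0: 'aa' -> MATCH
  Position 1: 'ad' -> no
  Position 2: 'dd' -> no
  Position 3: 'da' -> no
  Position 4: 'aa' -> MATCH
  Position 5: 'ac' -> no
  Position 6: 'ca' -> no
  Position 7: 'ad' -> no
Total matches: 2

2


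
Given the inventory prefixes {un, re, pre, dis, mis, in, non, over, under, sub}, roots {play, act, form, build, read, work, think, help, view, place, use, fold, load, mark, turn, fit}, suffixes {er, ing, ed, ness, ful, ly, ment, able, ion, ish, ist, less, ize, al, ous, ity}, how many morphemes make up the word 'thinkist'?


Segmenting 'thinkist' against the inventory:
  'think' -> root (morpheme 1)
  'ist' -> suffix (morpheme 2)
Total morphemes: 2

2


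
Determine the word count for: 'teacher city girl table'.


Counting words by splitting on spaces:
  Word 1: 'teacher'
  Word 2: 'city'
  Word 3: 'girl'
  Word 4: 'table'
Total words: 4

4


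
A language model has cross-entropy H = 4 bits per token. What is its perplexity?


Perplexity formula: PP = 2^H
H = 4
PP = 2^4
Steps: 2^1 = 2, 2^2 = 4, 2^3 = 8, 2^4 = 16
PP = 16

16


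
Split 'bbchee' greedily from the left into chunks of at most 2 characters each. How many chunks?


'bbchee' has 6 characters.
Chunking with max size 2:
  Chunk 1: 'bb' (positions 0-1)
  Chunk 2: 'ch' (positions 2-3)
  Chunk 3: 'ee' (positions 4-5)
Total chunks: ceil(6 / 2) = 3

3


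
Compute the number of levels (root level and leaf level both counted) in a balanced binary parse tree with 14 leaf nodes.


In a balanced binary tree with n leaves the deepest leaf is ceil(log2(n)) edges below the root,
so counting node levels inclusive of root and leaves gives ceil(log2(n)) + 1 levels.
log2(14) = 3.8074
ceil(3.8074) = 4
levels = 4 + 1 = 5

5
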